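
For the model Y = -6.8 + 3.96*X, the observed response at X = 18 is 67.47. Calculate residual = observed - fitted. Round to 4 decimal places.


Predicted = -6.8 + 3.96 * 18 = 64.4800.
Residual = 67.47 - 64.4800 = 2.9900.

2.9900


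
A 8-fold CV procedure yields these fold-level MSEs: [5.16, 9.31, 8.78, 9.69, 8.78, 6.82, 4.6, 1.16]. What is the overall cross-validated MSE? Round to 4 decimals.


Add all fold MSEs: 54.3000.
Divide by k = 8: 54.3000/8 = 6.7875.

6.7875


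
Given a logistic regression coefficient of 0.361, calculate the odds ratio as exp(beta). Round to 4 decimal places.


The odds ratio is computed as:
OR = e^(0.361) = 1.4348.

1.4348


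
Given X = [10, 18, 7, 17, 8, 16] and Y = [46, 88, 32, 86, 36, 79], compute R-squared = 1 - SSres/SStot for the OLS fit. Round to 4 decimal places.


Fit the OLS line: b0 = -6.0587, b1 = 5.3073.
SSres = 7.5670.
SStot = 3368.8333.
R^2 = 1 - 7.5670/3368.8333 = 0.9978.

0.9978


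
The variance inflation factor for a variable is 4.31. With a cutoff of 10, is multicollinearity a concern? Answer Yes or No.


Check: VIF = 4.31 vs threshold = 10.
Since 4.31 < 10, the answer is No.

No


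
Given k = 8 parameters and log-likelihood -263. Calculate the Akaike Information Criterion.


AIC = 2*8 - 2*(-263).
= 16 + 526 = 542.

542


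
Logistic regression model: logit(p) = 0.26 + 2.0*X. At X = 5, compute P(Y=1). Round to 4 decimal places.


Linear predictor: z = 0.26 + 2.0 * 5 = 10.2600.
P = 1/(1 + exp(-10.2600)) = 1/(1 + 0.0000) = 1.0000.

1.0000


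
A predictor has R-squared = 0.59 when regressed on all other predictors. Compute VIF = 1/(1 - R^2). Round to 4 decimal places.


VIF = 1 / (1 - 0.59).
= 1 / 0.41 = 2.4390.

2.4390


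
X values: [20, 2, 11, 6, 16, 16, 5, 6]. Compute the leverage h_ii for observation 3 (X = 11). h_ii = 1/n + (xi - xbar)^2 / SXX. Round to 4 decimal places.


Compute xbar = 10.2500 with n = 8 observations.
SXX = 293.5000.
Leverage = 1/8 + (11 - 10.2500)^2/293.5000 = 0.1269.

0.1269


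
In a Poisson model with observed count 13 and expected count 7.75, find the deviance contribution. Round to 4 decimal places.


Compute y*ln(y/mu) = 13*ln(13/7.75) = 13*0.517257 = 6.724341.
y - mu = 5.25.
D = 2*(6.724341 - (5.25)) = 2.948682, which rounds to 2.9487.

2.9487


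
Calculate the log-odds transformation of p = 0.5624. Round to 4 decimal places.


1 - p = 0.4376.
p/(1-p) = 1.2852.
logit = ln(1.2852) = 0.2509.

0.2509


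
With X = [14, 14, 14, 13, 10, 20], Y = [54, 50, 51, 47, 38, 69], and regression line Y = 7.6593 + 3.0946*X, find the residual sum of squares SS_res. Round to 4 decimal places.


For each point, residual = actual - predicted.
Residuals: [3.0163, -0.9837, 0.0163, -0.8891, -0.6053, -0.5513].
Sum of squared residuals = 11.5268.

11.5268


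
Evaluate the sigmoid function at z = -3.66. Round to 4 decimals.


exp(3.6600) = 38.8613.
1 + exp(-z) = 39.8613.
sigmoid = 1/39.8613 = 0.0251.

0.0251


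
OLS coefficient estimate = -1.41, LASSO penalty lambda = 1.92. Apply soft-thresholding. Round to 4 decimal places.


Check: |-1.41| = 1.41 vs lambda = 1.92.
Since |beta| <= lambda, the coefficient is set to 0.
Soft-thresholded coefficient = 0.0000.

0.0000


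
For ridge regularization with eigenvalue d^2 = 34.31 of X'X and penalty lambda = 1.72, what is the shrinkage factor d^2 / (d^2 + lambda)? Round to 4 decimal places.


Denominator = d^2 + lambda = 34.31 + 1.72 = 36.0300.
Shrinkage = 34.31 / 36.0300 = 0.9523.

0.9523


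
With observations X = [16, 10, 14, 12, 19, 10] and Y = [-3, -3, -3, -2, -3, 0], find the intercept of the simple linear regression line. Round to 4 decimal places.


The slope is b1 = -0.1890.
Sample means are xbar = 13.5000 and ybar = -2.3333.
Intercept: b0 = -2.3333 - (-0.1890)(13.5000) = 0.2178.

0.2178


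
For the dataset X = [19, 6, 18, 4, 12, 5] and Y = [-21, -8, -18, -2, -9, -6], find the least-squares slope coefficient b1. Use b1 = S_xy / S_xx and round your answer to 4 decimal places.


Calculate xbar = 10.6667, ybar = -10.6667.
S_xx = 223.3333, S_xy = -234.3333.
Using b1 = S_xy / S_xx = -234.3333 / 223.3333, we get b1 = -1.0493.

-1.0493


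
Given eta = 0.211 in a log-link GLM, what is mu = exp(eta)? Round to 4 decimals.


The inverse log link gives:
mu = exp(0.211) = 1.2349.

1.2349


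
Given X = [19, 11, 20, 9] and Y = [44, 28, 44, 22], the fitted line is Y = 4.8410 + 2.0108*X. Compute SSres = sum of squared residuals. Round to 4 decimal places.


Predicted values from Y = 4.8410 + 2.0108*X.
Residuals: [0.9538, 1.0402, -1.0570, -0.9382].
SSres = 3.9892.

3.9892


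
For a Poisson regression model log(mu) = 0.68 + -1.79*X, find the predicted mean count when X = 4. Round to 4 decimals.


Compute eta = 0.68 + -1.79 * 4 = -6.4800.
Apply inverse link: mu = e^-6.4800 = 0.0015.

0.0015


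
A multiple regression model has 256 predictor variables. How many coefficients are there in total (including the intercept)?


Total coefficients = number of predictors + 1 (for the intercept).
= 256 + 1 = 257.

257


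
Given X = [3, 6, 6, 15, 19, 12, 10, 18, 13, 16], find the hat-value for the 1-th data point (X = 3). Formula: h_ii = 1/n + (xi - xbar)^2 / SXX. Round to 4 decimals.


Compute xbar = 11.8000 with n = 10 observations.
SXX = 267.6000.
Leverage = 1/10 + (3 - 11.8000)^2/267.6000 = 0.3894.

0.3894


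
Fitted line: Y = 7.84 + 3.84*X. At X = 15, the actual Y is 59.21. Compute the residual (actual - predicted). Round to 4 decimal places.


Compute yhat = 7.84 + (3.84)(15) = 65.4400.
Residual = actual - predicted = 59.21 - 65.4400 = -6.2300.

-6.2300


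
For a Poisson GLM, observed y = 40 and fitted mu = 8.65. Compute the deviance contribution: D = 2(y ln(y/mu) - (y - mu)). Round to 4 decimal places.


First: ln(40/8.65) = 1.531320.
Then: 40 * 1.531320 = 61.252800.
y - mu = 40 - 8.65 = 31.35.
D = 2(61.252800 - 31.35) = 59.805600, which rounds to 59.8056.

59.8056


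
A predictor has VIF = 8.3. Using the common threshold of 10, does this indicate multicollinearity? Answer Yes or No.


Compare VIF = 8.3 to the threshold of 10.
8.3 < 10, so the answer is No.

No


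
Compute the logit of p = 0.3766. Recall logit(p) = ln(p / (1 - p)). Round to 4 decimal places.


Compute the odds: 0.3766/0.6234 = 0.6041.
Take the natural log: ln(0.6041) = -0.5040.

-0.5040


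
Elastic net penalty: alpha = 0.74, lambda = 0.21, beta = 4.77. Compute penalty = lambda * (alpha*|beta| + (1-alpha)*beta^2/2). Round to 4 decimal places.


L1 component = 0.74 * |4.77| = 3.5298.
L2 component = 0.26 * 4.77^2 / 2 = 2.9579.
Penalty = 0.21 * (3.5298 + 2.9579) = 0.21 * 6.4877 = 1.3624.

1.3624


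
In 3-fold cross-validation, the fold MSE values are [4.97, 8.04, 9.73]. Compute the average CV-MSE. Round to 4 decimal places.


Add all fold MSEs: 22.7400.
Divide by k = 3: 22.7400/3 = 7.5800.

7.5800


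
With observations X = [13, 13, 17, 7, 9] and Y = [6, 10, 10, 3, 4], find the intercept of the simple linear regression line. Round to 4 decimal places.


The slope is b1 = 0.7500.
Sample means are xbar = 11.8000 and ybar = 6.6000.
Intercept: b0 = 6.6000 - (0.7500)(11.8000) = -2.2500.

-2.2500


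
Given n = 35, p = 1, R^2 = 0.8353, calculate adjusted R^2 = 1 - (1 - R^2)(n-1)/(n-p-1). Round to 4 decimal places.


Adjusted R^2 = 1 - (1 - R^2) * (n-1)/(n-p-1).
(1 - R^2) = 0.1647.
(n-1)/(n-p-1) = 34/33.
(1 - R^2) * (n-1) = 0.1647 * 34 = 5.5998.
Divide by (n-p-1): 5.5998 / 33 = 0.1697.
Adj R^2 = 1 - 0.1697 = 0.8303.

0.8303


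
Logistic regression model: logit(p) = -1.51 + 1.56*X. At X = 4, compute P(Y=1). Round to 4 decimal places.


Linear predictor: z = -1.51 + 1.56 * 4 = 4.7300.
P = 1/(1 + exp(-4.7300)) = 1/(1 + 0.0088) = 0.9913.

0.9913


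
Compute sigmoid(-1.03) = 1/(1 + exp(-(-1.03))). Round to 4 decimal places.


exp(1.0300) = 2.8011.
1 + exp(-z) = 3.8011.
sigmoid = 1/3.8011 = 0.2631.

0.2631


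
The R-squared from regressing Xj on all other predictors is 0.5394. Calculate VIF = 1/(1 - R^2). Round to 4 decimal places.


VIF = 1 / (1 - 0.5394).
= 1 / 0.4606 = 2.1711.

2.1711


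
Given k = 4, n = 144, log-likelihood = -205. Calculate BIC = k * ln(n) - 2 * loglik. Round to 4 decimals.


k * ln(n) = 4 * ln(144) = 4 * 4.969813 = 19.879252.
-2 * loglik = -2 * (-205) = 410.
BIC = 19.879252 + 410 = 429.879252, which rounds to 429.8793.

429.8793


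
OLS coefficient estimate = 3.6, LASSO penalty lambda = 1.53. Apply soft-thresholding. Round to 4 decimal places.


Absolute value: |3.6| = 3.6.
Compare to lambda = 1.53.
Since |beta| > lambda, coefficient = sign(beta)*(|beta| - lambda) = 2.0700.

2.0700


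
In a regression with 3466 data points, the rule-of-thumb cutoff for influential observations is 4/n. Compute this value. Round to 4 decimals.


The threshold is 4/n.
4/3466 = 0.0012.

0.0012


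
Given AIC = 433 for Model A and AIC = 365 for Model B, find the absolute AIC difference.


Absolute difference = |433 - 365| = 68.
The model with lower AIC (B) is preferred.

68


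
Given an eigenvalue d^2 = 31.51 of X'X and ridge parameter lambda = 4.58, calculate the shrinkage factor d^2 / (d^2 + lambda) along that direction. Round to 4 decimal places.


d^2 + lambda = 31.51 + 4.58 = 36.0900.
Shrinkage factor = 31.51/36.0900 = 0.8731.

0.8731


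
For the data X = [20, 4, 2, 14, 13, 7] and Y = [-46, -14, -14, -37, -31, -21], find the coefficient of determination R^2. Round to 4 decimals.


The fitted line is Y = -8.2778 + -1.8889*X.
SSres = 15.9444, SStot = 850.8333.
R^2 = 1 - SSres/SStot = 0.9813.

0.9813


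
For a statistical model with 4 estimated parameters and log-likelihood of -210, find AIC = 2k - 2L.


Compute:
2k = 2*4 = 8.
-2*loglik = -2*(-210) = 420.
AIC = 8 + 420 = 428.

428


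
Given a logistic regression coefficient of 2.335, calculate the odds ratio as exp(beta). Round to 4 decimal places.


The odds ratio is computed as:
OR = e^(2.335) = 10.3295.

10.3295


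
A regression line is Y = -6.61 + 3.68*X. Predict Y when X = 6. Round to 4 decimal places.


Predicted value:
Y = -6.61 + (3.68)(6) = -6.61 + 22.0800 = 15.4700.

15.4700


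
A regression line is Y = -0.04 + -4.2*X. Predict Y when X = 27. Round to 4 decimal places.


Predicted value:
Y = -0.04 + (-4.2)(27) = -0.04 + -113.4000 = -113.4400.

-113.4400


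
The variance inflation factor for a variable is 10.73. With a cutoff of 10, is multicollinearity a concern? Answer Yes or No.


The threshold is 10.
VIF = 10.73 is >= 10.
Multicollinearity indication: Yes.

Yes


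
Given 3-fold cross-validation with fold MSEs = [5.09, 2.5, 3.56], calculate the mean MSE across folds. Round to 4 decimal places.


Sum of fold MSEs = 11.1500.
Average = 11.1500 / 3 = 3.7167.

3.7167


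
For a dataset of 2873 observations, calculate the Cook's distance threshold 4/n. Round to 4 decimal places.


The threshold is 4/n.
4/2873 = 0.0014.

0.0014


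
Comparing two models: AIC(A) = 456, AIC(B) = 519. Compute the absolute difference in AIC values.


|AIC_A - AIC_B| = |456 - 519| = 63.
Model A is preferred (lower AIC).

63


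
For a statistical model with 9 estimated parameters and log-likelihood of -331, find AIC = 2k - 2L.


Compute:
2k = 2*9 = 18.
-2*loglik = -2*(-331) = 662.
AIC = 18 + 662 = 680.

680


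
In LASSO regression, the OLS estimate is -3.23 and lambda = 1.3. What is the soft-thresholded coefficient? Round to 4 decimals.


Check: |-3.23| = 3.23 vs lambda = 1.3.
Since |beta| > lambda, coefficient = sign(beta)*(|beta| - lambda) = -1.9300.
Soft-thresholded coefficient = -1.9300.

-1.9300


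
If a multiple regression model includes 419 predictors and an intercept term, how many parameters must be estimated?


Including the intercept, the model has 419 predictor coefficients + 1 intercept.
Total = 420.

420


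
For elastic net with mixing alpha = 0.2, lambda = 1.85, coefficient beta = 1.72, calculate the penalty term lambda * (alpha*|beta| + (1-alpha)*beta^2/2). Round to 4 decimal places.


alpha * |beta| = 0.2 * 1.72 = 0.3440.
(1-alpha) * beta^2/2 = 0.8 * 2.9584/2 = 1.1834.
Total = 1.85 * (0.3440 + 1.1834) = 2.8256.

2.8256


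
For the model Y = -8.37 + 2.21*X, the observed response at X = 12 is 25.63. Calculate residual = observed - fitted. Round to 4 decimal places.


Compute yhat = -8.37 + (2.21)(12) = 18.1500.
Residual = actual - predicted = 25.63 - 18.1500 = 7.4800.

7.4800


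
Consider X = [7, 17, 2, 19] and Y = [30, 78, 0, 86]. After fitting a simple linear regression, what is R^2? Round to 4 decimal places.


Fit the OLS line: b0 = -7.9644, b1 = 5.0191.
SSres = 14.6785.
SStot = 4971.0000.
R^2 = 1 - 14.6785/4971.0000 = 0.9970.

0.9970


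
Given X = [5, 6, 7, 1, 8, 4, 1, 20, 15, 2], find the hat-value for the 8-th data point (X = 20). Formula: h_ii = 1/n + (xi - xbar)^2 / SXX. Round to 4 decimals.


Mean of X: xbar = 6.9000.
SXX = 344.9000.
For X = 20: h = 1/10 + (20 - 6.9000)^2/344.9000 = 0.5976.

0.5976


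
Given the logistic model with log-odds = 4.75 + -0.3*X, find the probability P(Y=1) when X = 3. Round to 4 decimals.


Linear predictor: z = 4.75 + -0.3 * 3 = 3.8500.
P = 1/(1 + exp(-3.8500)) = 1/(1 + 0.0213) = 0.9792.

0.9792


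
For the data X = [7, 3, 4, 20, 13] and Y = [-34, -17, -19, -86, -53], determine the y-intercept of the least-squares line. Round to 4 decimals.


Compute b1 = -4.0229 from the OLS formula.
With xbar = 9.4000 and ybar = -41.8000, the intercept is:
b0 = -41.8000 - -4.0229 * 9.4000 = -3.9851.

-3.9851


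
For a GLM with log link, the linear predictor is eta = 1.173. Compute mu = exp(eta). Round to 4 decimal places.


The inverse log link gives:
mu = exp(1.173) = 3.2317.

3.2317


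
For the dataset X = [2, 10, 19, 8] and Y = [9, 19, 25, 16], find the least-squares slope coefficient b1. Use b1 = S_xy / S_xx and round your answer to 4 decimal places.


Calculate xbar = 9.7500, ybar = 17.2500.
S_xx = 148.7500, S_xy = 138.2500.
Using b1 = S_xy / S_xx = 138.2500 / 148.7500, we get b1 = 0.9294.

0.9294


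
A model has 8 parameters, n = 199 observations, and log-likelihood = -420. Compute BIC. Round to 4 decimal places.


k * ln(n) = 8 * ln(199) = 8 * 5.293305 = 42.346440.
-2 * loglik = -2 * (-420) = 840.
BIC = 42.346440 + 840 = 882.346440, which rounds to 882.3464.

882.3464


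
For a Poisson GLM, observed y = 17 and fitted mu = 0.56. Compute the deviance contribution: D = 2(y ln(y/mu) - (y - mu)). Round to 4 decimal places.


Compute y*ln(y/mu) = 17*ln(17/0.56) = 17*3.413032 = 58.021544.
y - mu = 16.44.
D = 2*(58.021544 - (16.44)) = 83.163088, which rounds to 83.1631.

83.1631


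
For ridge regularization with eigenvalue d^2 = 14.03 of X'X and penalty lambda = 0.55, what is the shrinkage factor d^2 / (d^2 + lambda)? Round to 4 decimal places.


Denominator = d^2 + lambda = 14.03 + 0.55 = 14.5800.
Shrinkage = 14.03 / 14.5800 = 0.9623.

0.9623


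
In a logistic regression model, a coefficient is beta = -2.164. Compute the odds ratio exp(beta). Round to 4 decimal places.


exp(-2.164) = 0.1149.
So the odds ratio is 0.1149.

0.1149


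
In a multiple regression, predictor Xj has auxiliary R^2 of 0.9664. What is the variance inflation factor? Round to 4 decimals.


Using VIF = 1/(1 - R^2_j):
1 - 0.9664 = 0.0336.
VIF = 29.7619.

29.7619


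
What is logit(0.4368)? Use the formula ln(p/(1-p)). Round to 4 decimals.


Compute the odds: 0.4368/0.5632 = 0.7756.
Take the natural log: ln(0.7756) = -0.2542.

-0.2542


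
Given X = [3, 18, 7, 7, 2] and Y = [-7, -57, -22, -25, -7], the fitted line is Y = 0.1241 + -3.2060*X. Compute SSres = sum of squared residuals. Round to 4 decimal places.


For each point, residual = actual - predicted.
Residuals: [2.4939, 0.5839, 0.3179, -2.6821, -0.7121].
Sum of squared residuals = 14.3623.

14.3623


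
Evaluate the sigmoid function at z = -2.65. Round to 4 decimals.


Compute exp(2.6500) = 14.1540.
Sigmoid = 1 / (1 + 14.1540) = 1 / 15.1540 = 0.0660.

0.0660


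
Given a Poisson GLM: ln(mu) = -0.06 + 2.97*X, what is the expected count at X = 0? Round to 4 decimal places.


Compute eta = -0.06 + 2.97 * 0 = -0.0600.
Apply inverse link: mu = e^-0.0600 = 0.9418.

0.9418


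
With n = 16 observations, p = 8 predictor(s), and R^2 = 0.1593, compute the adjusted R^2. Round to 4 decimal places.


Adjusted R^2 = 1 - (1 - R^2) * (n-1)/(n-p-1).
(1 - R^2) = 0.8407.
(n-1)/(n-p-1) = 15/7.
(1 - R^2) * (n-1) = 0.8407 * 15 = 12.6105.
Divide by (n-p-1): 12.6105 / 7 = 1.8015.
Adj R^2 = 1 - 1.8015 = -0.8015.

-0.8015


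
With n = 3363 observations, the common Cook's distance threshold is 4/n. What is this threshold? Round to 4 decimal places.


The threshold is 4/n.
4/3363 = 0.0012.

0.0012


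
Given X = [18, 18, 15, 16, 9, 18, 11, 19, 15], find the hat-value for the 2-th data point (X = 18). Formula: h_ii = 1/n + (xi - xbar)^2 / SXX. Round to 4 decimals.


Compute xbar = 15.4444 with n = 9 observations.
SXX = 94.2222.
Leverage = 1/9 + (18 - 15.4444)^2/94.2222 = 0.1804.

0.1804


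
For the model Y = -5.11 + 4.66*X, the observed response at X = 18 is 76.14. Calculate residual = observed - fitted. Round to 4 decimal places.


Fitted value at X = 18 is yhat = -5.11 + 4.66*18 = 78.7700.
Residual = 76.14 - 78.7700 = -2.6300.

-2.6300


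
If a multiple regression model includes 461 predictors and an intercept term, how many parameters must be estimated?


Including the intercept, the model has 461 predictor coefficients + 1 intercept.
Total = 462.

462


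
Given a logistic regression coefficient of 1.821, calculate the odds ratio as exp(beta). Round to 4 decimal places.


The odds ratio is computed as:
OR = e^(1.821) = 6.1780.

6.1780


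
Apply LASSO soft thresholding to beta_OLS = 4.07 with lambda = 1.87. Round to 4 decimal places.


|beta_OLS| = 4.07.
lambda = 1.87.
Since |beta| > lambda, coefficient = sign(beta)*(|beta| - lambda) = 2.2000.
Result = 2.2000.

2.2000


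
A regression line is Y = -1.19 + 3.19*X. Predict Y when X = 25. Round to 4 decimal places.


Plug X = 25 into Y = -1.19 + 3.19*X:
Y = -1.19 + 79.7500 = 78.5600.

78.5600


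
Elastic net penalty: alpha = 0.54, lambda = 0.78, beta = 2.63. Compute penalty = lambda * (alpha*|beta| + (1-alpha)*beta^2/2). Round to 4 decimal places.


alpha * |beta| = 0.54 * 2.63 = 1.4202.
(1-alpha) * beta^2/2 = 0.46 * 6.9169/2 = 1.5909.
Total = 0.78 * (1.4202 + 1.5909) = 2.3486.

2.3486


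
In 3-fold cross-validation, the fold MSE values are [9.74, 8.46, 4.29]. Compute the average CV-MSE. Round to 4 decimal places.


Sum of fold MSEs = 22.4900.
Average = 22.4900 / 3 = 7.4967.

7.4967


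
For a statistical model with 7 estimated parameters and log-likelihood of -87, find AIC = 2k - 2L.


AIC = 2*7 - 2*(-87).
= 14 + 174 = 188.

188


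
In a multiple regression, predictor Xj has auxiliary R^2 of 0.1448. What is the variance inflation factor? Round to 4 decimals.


VIF = 1 / (1 - 0.1448).
= 1 / 0.8552 = 1.1693.

1.1693


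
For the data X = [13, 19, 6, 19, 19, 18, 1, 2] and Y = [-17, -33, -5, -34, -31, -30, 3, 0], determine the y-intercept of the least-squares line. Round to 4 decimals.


Compute b1 = -1.9680 from the OLS formula.
With xbar = 12.1250 and ybar = -18.3750, the intercept is:
b0 = -18.3750 - -1.9680 * 12.1250 = 5.4865.

5.4865


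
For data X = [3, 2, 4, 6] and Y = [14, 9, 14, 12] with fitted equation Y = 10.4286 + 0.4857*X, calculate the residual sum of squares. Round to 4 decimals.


Compute predicted values, then residuals = yi - yhat_i.
Residuals: [2.1143, -2.4000, 1.6286, -1.3428].
SSres = sum(residual^2) = 14.6857.

14.6857


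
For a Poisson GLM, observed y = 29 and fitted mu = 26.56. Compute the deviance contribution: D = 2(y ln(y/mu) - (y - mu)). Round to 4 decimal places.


First: ln(29/26.56) = 0.087890.
Then: 29 * 0.087890 = 2.548810.
y - mu = 29 - 26.56 = 2.44.
D = 2(2.548810 - 2.44) = 0.217620, which rounds to 0.2176.

0.2176


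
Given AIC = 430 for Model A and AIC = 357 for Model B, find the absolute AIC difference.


Compute |430 - 357| = 73.
Model B has the smaller AIC.

73


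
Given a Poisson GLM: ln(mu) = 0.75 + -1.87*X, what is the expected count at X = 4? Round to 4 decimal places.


Linear predictor: eta = 0.75 + (-1.87)(4) = -6.7300.
Expected count: mu = exp(-6.7300) = 0.0012.

0.0012


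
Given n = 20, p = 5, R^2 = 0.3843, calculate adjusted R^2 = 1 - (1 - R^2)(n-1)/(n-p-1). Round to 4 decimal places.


Using the formula:
(1 - 0.3843) = 0.6157.
Multiply by 19/14: 0.6157 * 19 = 11.6983, then 11.6983 / 14 = 0.8356.
Adj R^2 = 1 - 0.8356 = 0.1644.

0.1644


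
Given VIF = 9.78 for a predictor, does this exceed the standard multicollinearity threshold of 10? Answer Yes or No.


Compare VIF = 9.78 to the threshold of 10.
9.78 < 10, so the answer is No.

No


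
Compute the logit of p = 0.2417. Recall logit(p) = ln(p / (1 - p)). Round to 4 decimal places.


1 - p = 0.7583.
p/(1-p) = 0.3187.
logit = ln(0.3187) = -1.1434.

-1.1434


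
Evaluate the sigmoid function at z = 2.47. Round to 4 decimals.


exp(-2.4700) = 0.0846.
1 + exp(-z) = 1.0846.
sigmoid = 1/1.0846 = 0.9220.

0.9220


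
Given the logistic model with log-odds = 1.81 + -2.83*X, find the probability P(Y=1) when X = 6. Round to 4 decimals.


Compute z = 1.81 + (-2.83)(6) = -15.1700.
exp(-z) = 3874782.1506.
P = 1/(1 + 3874782.1506) = 0.0000.

0.0000


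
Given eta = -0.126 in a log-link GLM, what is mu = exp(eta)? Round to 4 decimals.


mu = exp(eta) = exp(-0.126).
= 0.8816.

0.8816


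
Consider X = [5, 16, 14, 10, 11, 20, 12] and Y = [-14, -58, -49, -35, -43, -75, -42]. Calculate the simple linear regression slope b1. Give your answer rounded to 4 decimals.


Calculate xbar = 12.5714, ybar = -45.1429.
S_xx = 135.7143, S_xy = -538.4286.
Using b1 = S_xy / S_xx = -538.4286 / 135.7143, we get b1 = -3.9674.

-3.9674


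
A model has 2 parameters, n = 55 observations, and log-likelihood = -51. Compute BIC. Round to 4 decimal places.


k * ln(n) = 2 * ln(55) = 2 * 4.007333 = 8.014666.
-2 * loglik = -2 * (-51) = 102.
BIC = 8.014666 + 102 = 110.014666, which rounds to 110.0147.

110.0147


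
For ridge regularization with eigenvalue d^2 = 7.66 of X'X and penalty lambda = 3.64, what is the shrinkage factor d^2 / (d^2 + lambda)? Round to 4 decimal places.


d^2 + lambda = 7.66 + 3.64 = 11.3000.
Shrinkage factor = 7.66/11.3000 = 0.6779.

0.6779


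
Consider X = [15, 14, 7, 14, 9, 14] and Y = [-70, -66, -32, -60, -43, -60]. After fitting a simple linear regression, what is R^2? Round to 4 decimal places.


The fitted line is Y = -2.3951 + -4.3374*X.
SSres = 37.2584, SStot = 1068.8333.
R^2 = 1 - SSres/SStot = 0.9651.

0.9651


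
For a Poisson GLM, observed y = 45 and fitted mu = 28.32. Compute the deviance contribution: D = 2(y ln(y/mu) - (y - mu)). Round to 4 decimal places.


y/mu = 45/28.32 = 1.588983 (approx.), and ln(45/28.32) = 0.463094.
y * ln(y/mu) = 45 * 0.463094 = 20.839230.
y - mu = 16.68.
D = 2 * (20.839230 - 16.68) = 8.318460, which rounds to 8.3185.

8.3185


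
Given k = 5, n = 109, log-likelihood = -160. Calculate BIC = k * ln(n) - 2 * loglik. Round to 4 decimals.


k * ln(n) = 5 * ln(109) = 5 * 4.691348 = 23.456740.
-2 * loglik = -2 * (-160) = 320.
BIC = 23.456740 + 320 = 343.456740, which rounds to 343.4567.

343.4567


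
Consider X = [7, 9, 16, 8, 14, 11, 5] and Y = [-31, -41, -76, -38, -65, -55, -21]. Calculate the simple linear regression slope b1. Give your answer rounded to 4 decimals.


The sample means are xbar = 10.0000 and ybar = -46.7143.
Compute S_xx = 92.0000 and S_xy = -456.0000.
Slope b1 = S_xy / S_xx = -456.0000 / 92.0000 = -4.9565.

-4.9565


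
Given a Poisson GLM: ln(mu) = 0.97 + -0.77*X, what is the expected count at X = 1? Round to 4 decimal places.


eta = 0.97 + -0.77 * 1 = 0.2000.
mu = exp(0.2000) = 1.2214.

1.2214


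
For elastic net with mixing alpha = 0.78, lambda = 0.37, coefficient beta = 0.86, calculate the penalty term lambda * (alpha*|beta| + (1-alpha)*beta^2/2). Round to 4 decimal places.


Compute:
L1 = 0.78 * 0.86 = 0.6708.
L2 = 0.22 * 0.86^2 / 2 = 0.0814.
Penalty = 0.37 * (0.6708 + 0.0814) = 0.2783.

0.2783


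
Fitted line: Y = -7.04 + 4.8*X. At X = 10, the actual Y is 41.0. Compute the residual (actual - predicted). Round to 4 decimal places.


Fitted value at X = 10 is yhat = -7.04 + 4.8*10 = 40.9600.
Residual = 41.0 - 40.9600 = 0.0400.

0.0400


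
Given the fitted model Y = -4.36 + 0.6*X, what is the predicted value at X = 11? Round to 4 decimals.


Predicted value:
Y = -4.36 + (0.6)(11) = -4.36 + 6.6000 = 2.2400.

2.2400


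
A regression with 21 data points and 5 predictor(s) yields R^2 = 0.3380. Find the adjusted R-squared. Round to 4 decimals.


Using the formula:
(1 - 0.3380) = 0.6620.
Multiply by 20/15: 0.6620 * 20 = 13.2400, then 13.2400 / 15 = 0.8827.
Adj R^2 = 1 - 0.8827 = 0.1173.

0.1173


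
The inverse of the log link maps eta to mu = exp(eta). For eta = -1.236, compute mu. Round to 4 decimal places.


Apply the inverse link:
mu = e^-1.236 = 0.2905.

0.2905


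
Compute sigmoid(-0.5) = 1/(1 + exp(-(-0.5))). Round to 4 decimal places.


Compute exp(0.5000) = 1.6487.
Sigmoid = 1 / (1 + 1.6487) = 1 / 2.6487 = 0.3775.

0.3775


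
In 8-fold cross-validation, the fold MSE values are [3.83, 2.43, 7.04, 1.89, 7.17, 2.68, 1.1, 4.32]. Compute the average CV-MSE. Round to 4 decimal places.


Sum of fold MSEs = 30.4600.
Average = 30.4600 / 8 = 3.8075.

3.8075


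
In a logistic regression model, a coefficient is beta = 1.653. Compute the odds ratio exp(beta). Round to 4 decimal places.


Odds ratio = exp(beta) = exp(1.653).
= 5.2226.

5.2226


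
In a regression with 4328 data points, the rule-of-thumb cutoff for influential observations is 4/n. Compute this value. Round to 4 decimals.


The threshold is 4/n.
4/4328 = 0.0009.

0.0009


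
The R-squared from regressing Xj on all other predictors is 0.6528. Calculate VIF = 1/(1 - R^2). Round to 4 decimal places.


VIF = 1 / (1 - 0.6528).
= 1 / 0.3472 = 2.8802.

2.8802


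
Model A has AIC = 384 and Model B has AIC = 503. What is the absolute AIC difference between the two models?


Absolute difference = |384 - 503| = 119.
The model with lower AIC (A) is preferred.

119


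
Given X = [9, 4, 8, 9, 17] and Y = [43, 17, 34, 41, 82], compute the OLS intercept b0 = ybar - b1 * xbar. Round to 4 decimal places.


The slope is b1 = 5.0471.
Sample means are xbar = 9.4000 and ybar = 43.4000.
Intercept: b0 = 43.4000 - (5.0471)(9.4000) = -4.0426.

-4.0426


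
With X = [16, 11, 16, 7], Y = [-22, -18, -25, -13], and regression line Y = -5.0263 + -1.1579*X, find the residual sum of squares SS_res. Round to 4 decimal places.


Predicted values from Y = -5.0263 + -1.1579*X.
Residuals: [1.5527, -0.2368, -1.4473, 0.1316].
SSres = 4.5789.

4.5789


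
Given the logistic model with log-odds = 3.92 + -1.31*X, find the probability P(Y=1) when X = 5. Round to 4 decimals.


z = 3.92 + -1.31 * 5 = -2.6300.
Sigmoid: P = 1 / (1 + exp(2.6300)) = 0.0672.

0.0672


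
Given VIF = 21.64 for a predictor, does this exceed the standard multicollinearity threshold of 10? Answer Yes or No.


Compare VIF = 21.64 to the threshold of 10.
21.64 >= 10, so the answer is Yes.

Yes


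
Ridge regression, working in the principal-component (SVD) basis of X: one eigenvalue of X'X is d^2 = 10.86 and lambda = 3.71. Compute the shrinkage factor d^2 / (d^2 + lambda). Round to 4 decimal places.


Denominator = d^2 + lambda = 10.86 + 3.71 = 14.5700.
Shrinkage = 10.86 / 14.5700 = 0.7454.

0.7454


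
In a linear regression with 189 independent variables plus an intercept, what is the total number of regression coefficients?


Each predictor gets one coefficient, plus one intercept.
Total parameters = 189 + 1 = 190.

190


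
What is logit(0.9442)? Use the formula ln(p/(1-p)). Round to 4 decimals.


1 - p = 0.0558.
p/(1-p) = 16.9211.
logit = ln(16.9211) = 2.8286.

2.8286


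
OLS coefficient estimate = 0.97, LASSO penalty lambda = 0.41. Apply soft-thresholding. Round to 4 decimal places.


Check: |0.97| = 0.97 vs lambda = 0.41.
Since |beta| > lambda, coefficient = sign(beta)*(|beta| - lambda) = 0.5600.
Soft-thresholded coefficient = 0.5600.

0.5600


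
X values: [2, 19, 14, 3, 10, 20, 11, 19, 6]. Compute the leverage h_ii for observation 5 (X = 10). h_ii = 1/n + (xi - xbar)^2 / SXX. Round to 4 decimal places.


Compute xbar = 11.5556 with n = 9 observations.
SXX = 386.2222.
Leverage = 1/9 + (10 - 11.5556)^2/386.2222 = 0.1174.

0.1174


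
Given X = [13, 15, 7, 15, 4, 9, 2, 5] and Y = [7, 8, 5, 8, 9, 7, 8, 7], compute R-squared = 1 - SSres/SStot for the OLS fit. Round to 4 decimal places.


After computing the OLS fit (b0=7.3871, b1=-0.0014):
SSres = 9.8747, SStot = 9.8750.
R^2 = 1 - 9.8747/9.8750 = 0.0000.

0.0000


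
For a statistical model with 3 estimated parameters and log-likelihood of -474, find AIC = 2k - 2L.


AIC = 2k - 2*loglik = 2(3) - 2(-474).
= 6 + 948 = 954.

954


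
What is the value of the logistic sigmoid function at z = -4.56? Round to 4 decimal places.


exp(4.5600) = 95.5835.
1 + exp(-z) = 96.5835.
sigmoid = 1/96.5835 = 0.0104.

0.0104


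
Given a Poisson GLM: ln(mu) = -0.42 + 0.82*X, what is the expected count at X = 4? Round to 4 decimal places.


Linear predictor: eta = -0.42 + (0.82)(4) = 2.8600.
Expected count: mu = exp(2.8600) = 17.4615.

17.4615


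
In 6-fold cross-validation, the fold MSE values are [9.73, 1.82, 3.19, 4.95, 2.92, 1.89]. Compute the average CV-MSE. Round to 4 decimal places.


Add all fold MSEs: 24.5000.
Divide by k = 6: 24.5000/6 = 4.0833.

4.0833


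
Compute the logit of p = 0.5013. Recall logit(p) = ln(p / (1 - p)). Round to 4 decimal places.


The odds are p/(1-p) = 0.5013 / 0.4987 = 1.0052.
logit(p) = ln(1.0052) = 0.0052.

0.0052


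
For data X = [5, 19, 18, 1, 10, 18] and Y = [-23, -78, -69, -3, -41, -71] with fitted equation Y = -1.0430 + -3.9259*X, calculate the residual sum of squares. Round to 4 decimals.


Compute predicted values, then residuals = yi - yhat_i.
Residuals: [-2.3275, -2.3649, 2.7092, 1.9689, -0.6980, 0.7092].
SSres = sum(residual^2) = 23.2165.

23.2165


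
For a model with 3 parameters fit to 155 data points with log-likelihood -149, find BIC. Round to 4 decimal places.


k * ln(n) = 3 * ln(155) = 3 * 5.043425 = 15.130275.
-2 * loglik = -2 * (-149) = 298.
BIC = 15.130275 + 298 = 313.130275, which rounds to 313.1303.

313.1303


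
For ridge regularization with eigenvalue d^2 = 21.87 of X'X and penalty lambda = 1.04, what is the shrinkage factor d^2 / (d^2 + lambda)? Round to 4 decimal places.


Denominator = d^2 + lambda = 21.87 + 1.04 = 22.9100.
Shrinkage = 21.87 / 22.9100 = 0.9546.

0.9546


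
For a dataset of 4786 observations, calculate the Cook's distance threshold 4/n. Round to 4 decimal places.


Cook's distance cutoff = 4/n = 4/4786.
= 0.0008.

0.0008


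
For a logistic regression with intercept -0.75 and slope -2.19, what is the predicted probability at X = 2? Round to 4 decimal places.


z = -0.75 + -2.19 * 2 = -5.1300.
Sigmoid: P = 1 / (1 + exp(5.1300)) = 0.0059.

0.0059


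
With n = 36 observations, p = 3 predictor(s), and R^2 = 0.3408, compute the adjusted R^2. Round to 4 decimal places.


Plug in: Adj R^2 = 1 - (1 - 0.3408) * 35/32.
= 1 - 0.6592 * 35/32
= 1 - 23.0720 / 32
= 1 - 0.7210 = 0.2790.

0.2790


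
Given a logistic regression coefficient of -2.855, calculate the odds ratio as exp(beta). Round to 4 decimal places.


exp(-2.855) = 0.0576.
So the odds ratio is 0.0576.

0.0576


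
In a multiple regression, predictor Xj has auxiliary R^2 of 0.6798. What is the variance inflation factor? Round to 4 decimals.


VIF = 1 / (1 - 0.6798).
= 1 / 0.3202 = 3.1230.

3.1230


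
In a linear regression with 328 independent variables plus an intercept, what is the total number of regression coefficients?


Each predictor gets one coefficient, plus one intercept.
Total parameters = 328 + 1 = 329.

329


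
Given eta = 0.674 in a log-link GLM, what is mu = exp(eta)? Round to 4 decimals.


mu = exp(eta) = exp(0.674).
= 1.9621.

1.9621


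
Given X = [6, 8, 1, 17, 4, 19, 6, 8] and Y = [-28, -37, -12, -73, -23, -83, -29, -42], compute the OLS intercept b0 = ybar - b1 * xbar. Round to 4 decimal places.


First find the slope: b1 = -3.9563.
Means: xbar = 8.6250, ybar = -40.8750.
b0 = ybar - b1 * xbar = -40.8750 - -3.9563 * 8.6250 = -6.7517.

-6.7517


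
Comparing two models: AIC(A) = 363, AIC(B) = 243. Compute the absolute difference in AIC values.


Compute |363 - 243| = 120.
Model B has the smaller AIC.

120


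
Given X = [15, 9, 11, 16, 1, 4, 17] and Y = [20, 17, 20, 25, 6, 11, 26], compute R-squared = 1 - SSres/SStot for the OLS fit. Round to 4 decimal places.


After computing the OLS fit (b0=5.8846, b1=1.1481):
SSres = 14.7227, SStot = 314.8571.
R^2 = 1 - 14.7227/314.8571 = 0.9532.

0.9532


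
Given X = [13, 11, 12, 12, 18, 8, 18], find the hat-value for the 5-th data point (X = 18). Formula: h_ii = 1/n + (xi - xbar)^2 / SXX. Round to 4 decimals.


Compute xbar = 13.1429 with n = 7 observations.
SXX = 80.8571.
Leverage = 1/7 + (18 - 13.1429)^2/80.8571 = 0.4346.

0.4346


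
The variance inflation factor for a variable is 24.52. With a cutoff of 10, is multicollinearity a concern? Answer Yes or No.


Check: VIF = 24.52 vs threshold = 10.
Since 24.52 >= 10, the answer is Yes.

Yes


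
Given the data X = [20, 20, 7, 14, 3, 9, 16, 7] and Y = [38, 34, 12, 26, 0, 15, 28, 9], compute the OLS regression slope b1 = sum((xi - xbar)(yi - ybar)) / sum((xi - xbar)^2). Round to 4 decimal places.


Calculate xbar = 12.0000, ybar = 20.2500.
S_xx = 288.0000, S_xy = 590.0000.
Using b1 = S_xy / S_xx = 590.0000 / 288.0000, we get b1 = 2.0486.

2.0486


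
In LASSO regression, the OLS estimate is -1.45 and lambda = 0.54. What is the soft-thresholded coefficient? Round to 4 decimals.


Check: |-1.45| = 1.45 vs lambda = 0.54.
Since |beta| > lambda, coefficient = sign(beta)*(|beta| - lambda) = -0.9100.
Soft-thresholded coefficient = -0.9100.

-0.9100


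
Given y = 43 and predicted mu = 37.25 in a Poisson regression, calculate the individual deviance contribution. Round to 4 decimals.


Compute y*ln(y/mu) = 43*ln(43/37.25) = 43*0.143548 = 6.172564.
y - mu = 5.75.
D = 2*(6.172564 - (5.75)) = 0.845128, which rounds to 0.8451.

0.8451


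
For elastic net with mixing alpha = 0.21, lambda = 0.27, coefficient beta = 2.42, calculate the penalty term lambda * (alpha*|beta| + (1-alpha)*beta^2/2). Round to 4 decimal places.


L1 component = 0.21 * |2.42| = 0.5082.
L2 component = 0.79 * 2.42^2 / 2 = 2.3133.
Penalty = 0.27 * (0.5082 + 2.3133) = 0.27 * 2.8215 = 0.7618.

0.7618


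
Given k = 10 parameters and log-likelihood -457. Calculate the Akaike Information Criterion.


AIC = 2*10 - 2*(-457).
= 20 + 914 = 934.

934


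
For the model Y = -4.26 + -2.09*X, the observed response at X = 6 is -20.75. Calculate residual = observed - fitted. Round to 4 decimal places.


Predicted = -4.26 + -2.09 * 6 = -16.8000.
Residual = -20.75 - -16.8000 = -3.9500.

-3.9500


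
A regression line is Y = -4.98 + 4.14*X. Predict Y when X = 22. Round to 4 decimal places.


Predicted value:
Y = -4.98 + (4.14)(22) = -4.98 + 91.0800 = 86.1000.

86.1000


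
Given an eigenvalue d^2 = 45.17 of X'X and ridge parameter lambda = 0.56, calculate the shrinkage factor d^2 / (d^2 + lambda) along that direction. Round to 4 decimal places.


d^2 + lambda = 45.17 + 0.56 = 45.7300.
Shrinkage factor = 45.17/45.7300 = 0.9878.

0.9878


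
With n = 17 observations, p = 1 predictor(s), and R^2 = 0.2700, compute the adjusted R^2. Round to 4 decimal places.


Adjusted R^2 = 1 - (1 - R^2) * (n-1)/(n-p-1).
(1 - R^2) = 0.7300.
(n-1)/(n-p-1) = 16/15.
(1 - R^2) * (n-1) = 0.7300 * 16 = 11.6800.
Divide by (n-p-1): 11.6800 / 15 = 0.7787.
Adj R^2 = 1 - 0.7787 = 0.2213.

0.2213


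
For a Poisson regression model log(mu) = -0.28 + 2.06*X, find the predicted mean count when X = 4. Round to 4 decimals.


Compute eta = -0.28 + 2.06 * 4 = 7.9600.
Apply inverse link: mu = e^7.9600 = 2864.0730.

2864.0730


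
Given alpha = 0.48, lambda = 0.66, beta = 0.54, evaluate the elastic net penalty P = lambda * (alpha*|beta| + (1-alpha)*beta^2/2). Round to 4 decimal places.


L1 component = 0.48 * |0.54| = 0.2592.
L2 component = 0.52 * 0.54^2 / 2 = 0.0758.
Penalty = 0.66 * (0.2592 + 0.0758) = 0.66 * 0.3350 = 0.2211.

0.2211


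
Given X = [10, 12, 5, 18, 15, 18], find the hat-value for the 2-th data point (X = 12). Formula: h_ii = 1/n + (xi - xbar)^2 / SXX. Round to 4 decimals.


Compute xbar = 13.0000 with n = 6 observations.
SXX = 128.0000.
Leverage = 1/6 + (12 - 13.0000)^2/128.0000 = 0.1745.

0.1745


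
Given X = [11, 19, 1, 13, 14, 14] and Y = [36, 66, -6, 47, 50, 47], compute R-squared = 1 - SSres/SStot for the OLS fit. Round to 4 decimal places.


Fit the OLS line: b0 = -8.8667, b1 = 4.0722.
SSres = 21.0611.
SStot = 3006.0000.
R^2 = 1 - 21.0611/3006.0000 = 0.9930.

0.9930


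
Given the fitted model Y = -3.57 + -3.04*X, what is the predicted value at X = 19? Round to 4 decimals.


Plug X = 19 into Y = -3.57 + -3.04*X:
Y = -3.57 + -57.7600 = -61.3300.

-61.3300


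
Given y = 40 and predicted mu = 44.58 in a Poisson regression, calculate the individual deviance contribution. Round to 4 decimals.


y/mu = 40/44.58 = 0.897263 (approx.), and ln(40/44.58) = -0.108406.
y * ln(y/mu) = 40 * -0.108406 = -4.336240.
y - mu = -4.58.
D = 2 * (-4.336240 - -4.58) = 0.487520, which rounds to 0.4875.

0.4875


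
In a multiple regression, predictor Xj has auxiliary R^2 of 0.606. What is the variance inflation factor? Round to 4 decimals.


Denominator: 1 - 0.606 = 0.394.
VIF = 1 / 0.394 = 2.5381.

2.5381


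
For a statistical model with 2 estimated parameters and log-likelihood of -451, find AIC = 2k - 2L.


AIC = 2*2 - 2*(-451).
= 4 + 902 = 906.

906


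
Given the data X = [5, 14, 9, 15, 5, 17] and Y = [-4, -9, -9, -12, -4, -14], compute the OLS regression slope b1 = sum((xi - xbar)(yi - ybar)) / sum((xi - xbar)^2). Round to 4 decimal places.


The sample means are xbar = 10.8333 and ybar = -8.6667.
Compute S_xx = 136.8333 and S_xy = -101.6667.
Slope b1 = S_xy / S_xx = -101.6667 / 136.8333 = -0.7430.

-0.7430


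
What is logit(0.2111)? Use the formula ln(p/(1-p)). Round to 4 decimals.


The odds are p/(1-p) = 0.2111 / 0.7889 = 0.2676.
logit(p) = ln(0.2676) = -1.3183.

-1.3183


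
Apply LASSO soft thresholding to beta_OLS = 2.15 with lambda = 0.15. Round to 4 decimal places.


|beta_OLS| = 2.15.
lambda = 0.15.
Since |beta| > lambda, coefficient = sign(beta)*(|beta| - lambda) = 2.0000.
Result = 2.0000.

2.0000


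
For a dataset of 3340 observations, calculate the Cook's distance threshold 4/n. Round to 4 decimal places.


The threshold is 4/n.
4/3340 = 0.0012.

0.0012


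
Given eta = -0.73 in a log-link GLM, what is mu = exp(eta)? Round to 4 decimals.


Apply the inverse link:
mu = e^-0.73 = 0.4819.

0.4819


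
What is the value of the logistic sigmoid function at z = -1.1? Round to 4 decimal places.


exp(1.1000) = 3.0042.
1 + exp(-z) = 4.0042.
sigmoid = 1/4.0042 = 0.2497.

0.2497


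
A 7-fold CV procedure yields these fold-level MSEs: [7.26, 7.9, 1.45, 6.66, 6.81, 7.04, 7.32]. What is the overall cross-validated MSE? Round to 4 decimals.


Total MSE across folds = 44.4400.
CV-MSE = 44.4400/7 = 6.3486.

6.3486
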